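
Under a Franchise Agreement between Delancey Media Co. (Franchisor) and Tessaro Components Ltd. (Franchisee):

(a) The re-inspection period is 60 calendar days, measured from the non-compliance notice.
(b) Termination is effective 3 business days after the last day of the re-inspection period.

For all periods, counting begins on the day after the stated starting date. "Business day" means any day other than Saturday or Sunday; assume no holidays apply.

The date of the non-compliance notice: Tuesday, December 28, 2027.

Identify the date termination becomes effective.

March 1, 2028

The last day of the re-inspection period: 60 calendar days after December 28, 2027 is February 26, 2028.
The date termination becomes effective: counting 3 business days from Saturday, February 26, 2028 (Feb 28, Feb 29, Mar 1, skipping weekends) reaches Wednesday, March 1, 2028.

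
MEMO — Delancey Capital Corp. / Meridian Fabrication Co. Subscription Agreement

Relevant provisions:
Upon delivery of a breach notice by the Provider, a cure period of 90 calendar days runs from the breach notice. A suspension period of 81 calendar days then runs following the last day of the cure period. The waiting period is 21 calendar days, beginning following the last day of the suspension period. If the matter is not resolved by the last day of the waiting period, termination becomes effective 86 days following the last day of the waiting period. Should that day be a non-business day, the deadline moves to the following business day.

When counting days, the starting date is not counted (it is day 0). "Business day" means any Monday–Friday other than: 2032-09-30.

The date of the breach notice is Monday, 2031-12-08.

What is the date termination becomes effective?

Adding 90 calendar days to 2031-12-08 gives 2032-03-07, which is the last day of the cure period.
The last day of the suspension period: 81 calendar days after 2032-03-07 is 2032-05-27.
The last day of the waiting period: 21 calendar days after 2032-05-27 is 2032-06-17.
The date termination becomes effective: 86 calendar days after 2032-06-17 is 2032-09-11. That falls on a Saturday, so it rolls to the next business day, Monday, 2032-09-13.

2032-09-13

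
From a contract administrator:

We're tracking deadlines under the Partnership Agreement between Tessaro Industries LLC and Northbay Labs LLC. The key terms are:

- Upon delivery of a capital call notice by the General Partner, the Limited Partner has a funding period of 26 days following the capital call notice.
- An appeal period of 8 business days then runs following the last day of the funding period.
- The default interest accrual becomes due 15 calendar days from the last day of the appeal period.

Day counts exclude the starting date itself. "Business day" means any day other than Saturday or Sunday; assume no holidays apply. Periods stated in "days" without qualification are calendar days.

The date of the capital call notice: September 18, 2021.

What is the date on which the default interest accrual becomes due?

The last day of the funding period: September 18, 2021 + 26 days = October 14, 2021.
The last day of the appeal period: counting 8 business days from Thursday, October 14, 2021 (Oct 15, Oct 18, Oct 19, Oct 20, Oct 21, Oct 22, Oct 25, Oct 26, skipping weekends) reaches Tuesday, October 26, 2021.
Adding 15 calendar days to October 26, 2021 gives November 10, 2021, which is the date on which the default interest accrual becomes due.

November 10, 2021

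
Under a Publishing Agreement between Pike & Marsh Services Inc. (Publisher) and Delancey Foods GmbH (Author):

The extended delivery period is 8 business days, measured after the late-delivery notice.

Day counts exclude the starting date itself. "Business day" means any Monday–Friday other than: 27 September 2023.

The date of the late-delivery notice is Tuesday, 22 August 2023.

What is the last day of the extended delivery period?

The last day of the extended delivery period: 8 business days after Tuesday, 22 August 2023, skipping weekends — Aug 23, Aug 24, Aug 25, Aug 28, Aug 29, Aug 30, Aug 31, Sep 1 — lands on Friday, 1 September 2023.

1 September 2023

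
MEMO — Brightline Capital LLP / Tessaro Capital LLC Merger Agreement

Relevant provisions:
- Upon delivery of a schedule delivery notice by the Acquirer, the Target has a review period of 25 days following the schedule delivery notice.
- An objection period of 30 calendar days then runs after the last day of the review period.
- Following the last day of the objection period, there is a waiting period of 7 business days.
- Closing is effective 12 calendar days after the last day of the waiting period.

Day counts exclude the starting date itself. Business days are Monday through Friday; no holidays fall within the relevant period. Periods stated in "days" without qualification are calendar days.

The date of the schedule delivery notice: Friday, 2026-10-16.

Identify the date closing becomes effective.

2027-01-02

The last day of the review period: 2026-10-16 + 25 days = 2026-11-10.
Adding 30 calendar days to 2026-11-10 gives 2026-12-10, which is the last day of the objection period.
From Thursday, 2026-12-10, 7 business days (Dec 11, Dec 14, Dec 15, Dec 16, Dec 17, Dec 18, Dec 21, skipping weekends) brings us to Monday, 2026-12-21, which is the last day of the waiting period.
The date closing becomes effective: 12 calendar days after 2026-12-21 is 2027-01-02.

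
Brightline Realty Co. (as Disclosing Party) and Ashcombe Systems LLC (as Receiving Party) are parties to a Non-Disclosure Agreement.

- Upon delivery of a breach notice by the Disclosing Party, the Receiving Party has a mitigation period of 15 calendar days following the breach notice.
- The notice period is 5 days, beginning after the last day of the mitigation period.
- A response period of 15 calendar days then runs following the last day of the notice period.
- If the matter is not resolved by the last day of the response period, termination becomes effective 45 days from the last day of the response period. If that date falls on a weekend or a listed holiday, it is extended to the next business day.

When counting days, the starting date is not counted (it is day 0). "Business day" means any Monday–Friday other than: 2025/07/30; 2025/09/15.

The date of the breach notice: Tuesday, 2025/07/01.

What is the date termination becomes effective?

Adding 15 calendar days to 2025/07/01 gives 2025/07/16, which is the last day of the mitigation period.
The last day of the notice period: 2025/07/16 + 5 days = 2025/07/21.
The last day of the response period: 2025/07/21 + 15 days = 2025/08/05.
The date termination becomes effective: 2025/08/05 + 45 days = 2025/09/19. 2025/09/19 is a Friday and is not a listed holiday, so no roll-forward applies.

2025/09/19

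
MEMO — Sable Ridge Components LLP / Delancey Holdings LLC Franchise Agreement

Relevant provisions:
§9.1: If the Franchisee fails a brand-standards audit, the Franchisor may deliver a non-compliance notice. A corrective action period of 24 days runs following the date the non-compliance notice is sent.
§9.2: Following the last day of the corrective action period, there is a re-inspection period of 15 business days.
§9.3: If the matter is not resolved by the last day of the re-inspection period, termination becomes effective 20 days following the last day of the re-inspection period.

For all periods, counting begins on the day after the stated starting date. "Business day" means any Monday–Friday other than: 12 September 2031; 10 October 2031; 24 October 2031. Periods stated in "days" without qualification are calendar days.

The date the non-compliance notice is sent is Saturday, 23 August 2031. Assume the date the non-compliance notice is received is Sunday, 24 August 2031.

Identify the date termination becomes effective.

27 October 2031

Adding 24 calendar days to 23 August 2031 gives 16 September 2031, which is the last day of the corrective action period.
The last day of the re-inspection period: 15 business days after Tuesday, 16 September 2031, skipping weekends — Sep 17, Sep 18, Sep 19, Sep 22, …, Oct 3, Oct 6, Oct 7 — lands on Tuesday, 7 October 2031.
The date termination becomes effective: 7 October 2031 + 20 days = 27 October 2031.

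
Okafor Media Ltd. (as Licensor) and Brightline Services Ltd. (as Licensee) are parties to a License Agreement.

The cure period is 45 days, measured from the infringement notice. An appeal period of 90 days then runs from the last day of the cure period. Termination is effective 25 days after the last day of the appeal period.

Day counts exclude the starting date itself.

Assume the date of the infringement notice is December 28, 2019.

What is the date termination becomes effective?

Adding 45 calendar days to December 28, 2019 gives February 11, 2020, which is the last day of the cure period.
The last day of the appeal period: February 11, 2020 + 90 days = May 11, 2020.
The date termination becomes effective: May 11, 2020 + 25 days = June 5, 2020.

June 5, 2020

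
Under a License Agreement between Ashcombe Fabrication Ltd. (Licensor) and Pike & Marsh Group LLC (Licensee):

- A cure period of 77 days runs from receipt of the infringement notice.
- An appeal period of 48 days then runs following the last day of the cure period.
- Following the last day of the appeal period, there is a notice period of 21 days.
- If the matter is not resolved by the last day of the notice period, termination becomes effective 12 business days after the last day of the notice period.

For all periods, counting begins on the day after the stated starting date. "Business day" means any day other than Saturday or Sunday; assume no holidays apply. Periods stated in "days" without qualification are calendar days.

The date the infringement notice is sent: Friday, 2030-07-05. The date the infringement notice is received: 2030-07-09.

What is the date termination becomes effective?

2030-12-18

The last day of the cure period: 2030-07-09 + 77 days = 2030-09-24.
The last day of the appeal period: 2030-09-24 + 48 days = 2030-11-11.
The last day of the notice period: 21 calendar days after 2030-11-11 is 2030-12-02.
From Monday, 2030-12-02, 12 business days (Dec 3, Dec 4, Dec 5, Dec 6, …, Dec 16, Dec 17, Dec 18, skipping weekends) brings us to Wednesday, 2030-12-18, which is the date termination becomes effective.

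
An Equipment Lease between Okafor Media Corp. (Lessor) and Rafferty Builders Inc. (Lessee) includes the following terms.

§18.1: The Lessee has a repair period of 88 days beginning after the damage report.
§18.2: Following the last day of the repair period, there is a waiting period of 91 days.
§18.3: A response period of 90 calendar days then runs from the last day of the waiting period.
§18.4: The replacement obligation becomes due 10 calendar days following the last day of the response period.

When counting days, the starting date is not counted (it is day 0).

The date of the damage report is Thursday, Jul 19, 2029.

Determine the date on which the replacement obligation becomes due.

The last day of the repair period: Jul 19, 2029 + 88 days = Oct 15, 2029.
The last day of the waiting period: Oct 15, 2029 + 91 days = Jan 14, 2030.
Adding 90 calendar days to Jan 14, 2030 gives Apr 14, 2030, which is the last day of the response period.
The date on which the replacement obligation becomes due: 10 calendar days after Apr 14, 2030 is Apr 24, 2030.

Apr 24, 2030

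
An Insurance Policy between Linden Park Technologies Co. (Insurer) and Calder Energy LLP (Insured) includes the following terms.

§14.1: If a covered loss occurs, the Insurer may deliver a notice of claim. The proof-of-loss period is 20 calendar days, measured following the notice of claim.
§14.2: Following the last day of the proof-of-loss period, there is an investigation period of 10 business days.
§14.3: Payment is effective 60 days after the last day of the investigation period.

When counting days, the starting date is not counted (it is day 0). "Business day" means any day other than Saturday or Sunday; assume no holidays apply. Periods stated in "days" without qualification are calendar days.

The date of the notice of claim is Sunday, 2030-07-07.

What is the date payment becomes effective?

The last day of the proof-of-loss period: 20 calendar days after 2030-07-07 is 2030-07-27.
From Saturday, 2030-07-27, 10 business days (Jul 29, Jul 30, Jul 31, Aug 1, Aug 2, Aug 5, Aug 6, Aug 7, Aug 8, Aug 9, skipping weekends) brings us to Friday, 2030-08-09, which is the last day of the investigation period.
The date payment becomes effective: 60 calendar days after 2030-08-09 is 2030-10-08.

2030-10-08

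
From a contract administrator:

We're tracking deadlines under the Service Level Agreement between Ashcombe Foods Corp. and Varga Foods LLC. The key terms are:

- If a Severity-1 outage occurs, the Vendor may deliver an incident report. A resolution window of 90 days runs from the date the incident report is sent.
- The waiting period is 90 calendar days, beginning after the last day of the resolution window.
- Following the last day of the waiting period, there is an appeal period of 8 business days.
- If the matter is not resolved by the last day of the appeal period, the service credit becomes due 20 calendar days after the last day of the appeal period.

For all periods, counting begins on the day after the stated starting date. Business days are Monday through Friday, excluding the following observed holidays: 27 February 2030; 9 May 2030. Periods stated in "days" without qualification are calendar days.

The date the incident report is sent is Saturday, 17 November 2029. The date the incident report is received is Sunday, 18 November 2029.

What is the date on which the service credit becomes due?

The last day of the resolution window: 17 November 2029 + 90 days = 15 February 2030.
The last day of the waiting period: 15 February 2030 + 90 days = 16 May 2030.
The last day of the appeal period: counting 8 business days from Thursday, 16 May 2030 (May 17, May 20, May 21, May 22, May 23, May 24, May 27, May 28, skipping weekends) reaches Tuesday, 28 May 2030.
The date on which the service credit becomes due: 28 May 2030 + 20 days = 17 June 2030.

17 June 2030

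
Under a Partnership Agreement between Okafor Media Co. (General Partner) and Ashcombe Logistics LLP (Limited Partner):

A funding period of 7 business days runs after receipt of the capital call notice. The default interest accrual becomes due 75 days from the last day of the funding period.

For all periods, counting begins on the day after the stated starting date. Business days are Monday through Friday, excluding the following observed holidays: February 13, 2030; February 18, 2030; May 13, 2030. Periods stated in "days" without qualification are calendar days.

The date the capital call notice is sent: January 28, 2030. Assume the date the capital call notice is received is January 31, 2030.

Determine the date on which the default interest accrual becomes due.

From Thursday, January 31, 2030, 7 business days (Feb 1, Feb 4, Feb 5, Feb 6, Feb 7, Feb 8, Feb 11, skipping weekends) brings us to Monday, February 11, 2030, which is the last day of the funding period.
Adding 75 calendar days to February 11, 2030 gives April 27, 2030, which is the date on which the default interest accrual becomes due.

April 27, 2030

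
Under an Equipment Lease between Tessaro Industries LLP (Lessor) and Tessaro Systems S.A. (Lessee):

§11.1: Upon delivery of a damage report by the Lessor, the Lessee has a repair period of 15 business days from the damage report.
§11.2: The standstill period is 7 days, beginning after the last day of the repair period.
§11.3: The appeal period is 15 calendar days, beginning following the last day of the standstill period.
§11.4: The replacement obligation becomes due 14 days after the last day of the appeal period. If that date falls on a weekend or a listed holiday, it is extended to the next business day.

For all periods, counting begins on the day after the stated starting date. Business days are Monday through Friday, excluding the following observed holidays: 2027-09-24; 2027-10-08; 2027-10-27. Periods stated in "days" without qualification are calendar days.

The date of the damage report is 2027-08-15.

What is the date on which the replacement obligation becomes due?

The last day of the repair period: 15 business days after Sunday, 2027-08-15, skipping weekends — Aug 16, Aug 17, Aug 18, Aug 19, …, Sep 1, Sep 2, Sep 3 — lands on Friday, 2027-09-03.
Adding 7 calendar days to 2027-09-03 gives 2027-09-10, which is the last day of the standstill period.
Adding 15 calendar days to 2027-09-10 gives 2027-09-25, which is the last day of the appeal period.
The date on which the replacement obligation becomes due: 2027-09-25 + 14 days = 2027-10-09. That falls on a Saturday, so it rolls to the next business day, Monday, 2027-10-11.

2027-10-11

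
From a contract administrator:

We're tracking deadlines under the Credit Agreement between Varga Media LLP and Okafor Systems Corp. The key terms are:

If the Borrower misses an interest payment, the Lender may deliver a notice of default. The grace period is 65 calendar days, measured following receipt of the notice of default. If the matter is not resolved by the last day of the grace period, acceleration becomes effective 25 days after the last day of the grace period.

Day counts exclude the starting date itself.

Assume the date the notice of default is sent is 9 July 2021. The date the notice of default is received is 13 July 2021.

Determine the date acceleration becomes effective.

The last day of the grace period: 13 July 2021 + 65 days = 16 September 2021.
Adding 25 calendar days to 16 September 2021 gives 11 October 2021, which is the date acceleration becomes effective.

11 October 2021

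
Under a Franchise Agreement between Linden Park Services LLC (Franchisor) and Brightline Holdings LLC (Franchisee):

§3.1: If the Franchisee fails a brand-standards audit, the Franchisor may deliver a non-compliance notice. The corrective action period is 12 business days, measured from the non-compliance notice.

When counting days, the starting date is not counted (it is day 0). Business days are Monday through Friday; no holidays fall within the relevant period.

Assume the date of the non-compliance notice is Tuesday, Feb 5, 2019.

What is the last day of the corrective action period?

From Tuesday, Feb 5, 2019, 12 business days (Feb 6, Feb 7, Feb 8, Feb 11, …, Feb 19, Feb 20, Feb 21, skipping weekends) brings us to Thursday, Feb 21, 2019, which is the last day of the corrective action period.

Feb 21, 2019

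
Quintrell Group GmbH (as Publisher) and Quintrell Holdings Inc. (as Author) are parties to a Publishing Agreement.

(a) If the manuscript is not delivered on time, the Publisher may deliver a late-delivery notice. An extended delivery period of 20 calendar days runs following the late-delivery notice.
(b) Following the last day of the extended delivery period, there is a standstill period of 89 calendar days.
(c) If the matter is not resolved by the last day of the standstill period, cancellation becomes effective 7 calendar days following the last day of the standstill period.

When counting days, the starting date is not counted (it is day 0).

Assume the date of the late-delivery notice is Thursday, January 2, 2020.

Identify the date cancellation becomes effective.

April 27, 2020

The last day of the extended delivery period: January 2, 2020 + 20 days = January 22, 2020.
The last day of the standstill period: January 22, 2020 + 89 days = April 20, 2020.
The date cancellation becomes effective: April 20, 2020 + 7 days = April 27, 2020.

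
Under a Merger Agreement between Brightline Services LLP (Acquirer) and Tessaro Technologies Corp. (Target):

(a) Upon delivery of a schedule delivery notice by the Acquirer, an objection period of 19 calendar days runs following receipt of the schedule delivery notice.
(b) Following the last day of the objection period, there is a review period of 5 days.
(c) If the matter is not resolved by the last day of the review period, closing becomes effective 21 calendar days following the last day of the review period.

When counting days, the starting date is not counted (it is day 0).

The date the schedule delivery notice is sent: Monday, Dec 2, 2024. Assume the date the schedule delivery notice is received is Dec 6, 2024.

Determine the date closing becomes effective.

The last day of the objection period: 19 calendar days after Dec 6, 2024 is Dec 25, 2024.
Adding 5 calendar days to Dec 25, 2024 gives Dec 30, 2024, which is the last day of the review period.
The date closing becomes effective: Dec 30, 2024 + 21 days = Jan 20, 2025.

Jan 20, 2025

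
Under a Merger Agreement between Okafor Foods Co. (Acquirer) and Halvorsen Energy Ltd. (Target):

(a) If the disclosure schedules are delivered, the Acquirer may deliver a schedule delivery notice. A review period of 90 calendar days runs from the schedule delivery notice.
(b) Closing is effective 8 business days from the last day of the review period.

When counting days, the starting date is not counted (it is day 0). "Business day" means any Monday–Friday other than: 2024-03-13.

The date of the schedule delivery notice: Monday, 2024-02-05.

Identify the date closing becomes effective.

Adding 90 calendar days to 2024-02-05 gives 2024-05-05, which is the last day of the review period.
From Sunday, 2024-05-05, 8 business days (May 6, May 7, May 8, May 9, May 10, May 13, May 14, May 15, skipping weekends) brings us to Wednesday, 2024-05-15, which is the date closing becomes effective.

2024-05-15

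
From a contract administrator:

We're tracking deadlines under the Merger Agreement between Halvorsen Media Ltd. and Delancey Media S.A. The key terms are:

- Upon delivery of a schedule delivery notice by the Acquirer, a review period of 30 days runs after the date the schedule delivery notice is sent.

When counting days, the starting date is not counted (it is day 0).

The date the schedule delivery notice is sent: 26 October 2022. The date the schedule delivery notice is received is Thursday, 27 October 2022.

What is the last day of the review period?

25 November 2022

The last day of the review period: 26 October 2022 + 30 days = 25 November 2022.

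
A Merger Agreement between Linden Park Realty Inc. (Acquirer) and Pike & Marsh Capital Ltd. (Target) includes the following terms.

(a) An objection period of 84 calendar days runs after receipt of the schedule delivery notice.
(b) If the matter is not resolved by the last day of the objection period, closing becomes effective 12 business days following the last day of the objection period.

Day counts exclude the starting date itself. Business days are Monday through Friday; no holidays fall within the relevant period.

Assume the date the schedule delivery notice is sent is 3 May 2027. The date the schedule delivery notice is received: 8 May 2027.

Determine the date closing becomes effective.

Adding 84 calendar days to 8 May 2027 gives 31 July 2027, which is the last day of the objection period.
From Saturday, 31 July 2027, 12 business days (Aug 2, Aug 3, Aug 4, Aug 5, …, Aug 13, Aug 16, Aug 17, skipping weekends) brings us to Tuesday, 17 August 2027, which is the date closing becomes effective.

17 August 2027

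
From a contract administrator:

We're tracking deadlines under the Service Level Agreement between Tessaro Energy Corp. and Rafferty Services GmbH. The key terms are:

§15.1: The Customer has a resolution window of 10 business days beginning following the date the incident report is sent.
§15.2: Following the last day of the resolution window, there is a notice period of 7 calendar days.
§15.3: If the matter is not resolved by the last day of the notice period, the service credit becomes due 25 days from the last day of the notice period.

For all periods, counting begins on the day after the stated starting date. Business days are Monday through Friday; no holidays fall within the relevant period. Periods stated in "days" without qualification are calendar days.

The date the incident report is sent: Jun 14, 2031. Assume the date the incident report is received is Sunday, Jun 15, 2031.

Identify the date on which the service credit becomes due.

The last day of the resolution window: 10 business days after Saturday, Jun 14, 2031, skipping weekends — Jun 16, Jun 17, Jun 18, Jun 19, Jun 20, Jun 23, Jun 24, Jun 25, Jun 26, Jun 27 — lands on Friday, Jun 27, 2031.
The last day of the notice period: Jun 27, 2031 + 7 days = Jul 4, 2031.
Adding 25 calendar days to Jul 4, 2031 gives Jul 29, 2031, which is the date on which the service credit becomes due.

Jul 29, 2031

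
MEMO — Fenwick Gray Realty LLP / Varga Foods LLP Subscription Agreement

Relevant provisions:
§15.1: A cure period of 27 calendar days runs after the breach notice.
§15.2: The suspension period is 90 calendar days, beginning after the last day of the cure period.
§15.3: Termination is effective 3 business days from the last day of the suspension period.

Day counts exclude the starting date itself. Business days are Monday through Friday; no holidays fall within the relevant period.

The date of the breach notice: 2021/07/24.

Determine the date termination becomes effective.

The last day of the cure period: 27 calendar days after 2021/07/24 is 2021/08/20.
The last day of the suspension period: 2021/08/20 + 90 days = 2021/11/18.
The date termination becomes effective: counting 3 business days from Thursday, 2021/11/18 (Nov 19, Nov 22, Nov 23, skipping weekends) reaches Tuesday, 2021/11/23.

2021/11/23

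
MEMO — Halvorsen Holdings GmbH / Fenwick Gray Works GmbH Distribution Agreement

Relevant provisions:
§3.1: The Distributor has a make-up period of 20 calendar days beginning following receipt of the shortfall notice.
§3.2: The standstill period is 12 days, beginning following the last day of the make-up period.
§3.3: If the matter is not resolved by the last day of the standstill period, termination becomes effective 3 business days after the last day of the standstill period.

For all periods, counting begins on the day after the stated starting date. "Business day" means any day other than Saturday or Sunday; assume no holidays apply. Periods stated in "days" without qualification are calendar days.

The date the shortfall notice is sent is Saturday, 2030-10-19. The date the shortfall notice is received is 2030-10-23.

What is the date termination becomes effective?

The last day of the make-up period: 20 calendar days after 2030-10-23 is 2030-11-12.
The last day of the standstill period: 12 calendar days after 2030-11-12 is 2030-11-24.
The date termination becomes effective: counting 3 business days from Sunday, 2030-11-24 (Nov 25, Nov 26, Nov 27, skipping weekends) reaches Wednesday, 2030-11-27.

2030-11-27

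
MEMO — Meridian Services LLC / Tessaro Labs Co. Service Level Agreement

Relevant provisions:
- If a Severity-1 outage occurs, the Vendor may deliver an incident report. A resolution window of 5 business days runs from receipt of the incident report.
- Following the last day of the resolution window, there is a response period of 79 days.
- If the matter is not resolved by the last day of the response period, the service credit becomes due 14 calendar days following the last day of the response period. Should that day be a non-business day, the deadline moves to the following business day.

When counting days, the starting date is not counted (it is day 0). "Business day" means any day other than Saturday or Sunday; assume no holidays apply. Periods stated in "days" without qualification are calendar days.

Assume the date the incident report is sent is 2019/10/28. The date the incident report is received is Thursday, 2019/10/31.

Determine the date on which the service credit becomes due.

2020/02/10

From Thursday, 2019/10/31, 5 business days (Nov 1, Nov 4, Nov 5, Nov 6, Nov 7, skipping weekends) brings us to Thursday, 2019/11/07, which is the last day of the resolution window.
Adding 79 calendar days to 2019/11/07 gives 2020/01/25, which is the last day of the response period.
The date on which the service credit becomes due: 14 calendar days after 2020/01/25 is 2020/02/08. That falls on a Saturday, so it rolls to the next business day, Monday, 2020/02/10.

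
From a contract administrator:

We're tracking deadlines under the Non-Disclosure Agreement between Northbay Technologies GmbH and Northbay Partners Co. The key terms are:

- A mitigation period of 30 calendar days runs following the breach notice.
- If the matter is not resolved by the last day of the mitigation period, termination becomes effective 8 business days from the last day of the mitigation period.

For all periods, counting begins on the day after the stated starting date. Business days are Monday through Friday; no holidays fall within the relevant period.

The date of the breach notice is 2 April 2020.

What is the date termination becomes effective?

13 May 2020

The last day of the mitigation period: 30 calendar days after 2 April 2020 is 2 May 2020.
The date termination becomes effective: counting 8 business days from Saturday, 2 May 2020 (May 4, May 5, May 6, May 7, May 8, May 11, May 12, May 13, skipping weekends) reaches Wednesday, 13 May 2020.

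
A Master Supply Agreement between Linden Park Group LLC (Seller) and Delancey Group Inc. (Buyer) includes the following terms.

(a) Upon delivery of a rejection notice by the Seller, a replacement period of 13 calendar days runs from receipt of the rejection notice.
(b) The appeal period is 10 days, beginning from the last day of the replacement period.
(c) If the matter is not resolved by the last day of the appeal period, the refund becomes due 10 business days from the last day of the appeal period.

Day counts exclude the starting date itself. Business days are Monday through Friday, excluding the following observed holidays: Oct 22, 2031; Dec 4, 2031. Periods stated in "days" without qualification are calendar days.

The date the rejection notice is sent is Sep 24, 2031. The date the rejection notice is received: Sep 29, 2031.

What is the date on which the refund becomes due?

Nov 5, 2031

Adding 13 calendar days to Sep 29, 2031 gives Oct 12, 2031, which is the last day of the replacement period.
The last day of the appeal period: 10 calendar days after Oct 12, 2031 is Oct 22, 2031.
From Wednesday, Oct 22, 2031, 10 business days (Oct 23, Oct 24, Oct 27, Oct 28, Oct 29, Oct 30, Oct 31, Nov 3, Nov 4, Nov 5, skipping weekends) brings us to Wednesday, Nov 5, 2031, which is the date on which the refund becomes due.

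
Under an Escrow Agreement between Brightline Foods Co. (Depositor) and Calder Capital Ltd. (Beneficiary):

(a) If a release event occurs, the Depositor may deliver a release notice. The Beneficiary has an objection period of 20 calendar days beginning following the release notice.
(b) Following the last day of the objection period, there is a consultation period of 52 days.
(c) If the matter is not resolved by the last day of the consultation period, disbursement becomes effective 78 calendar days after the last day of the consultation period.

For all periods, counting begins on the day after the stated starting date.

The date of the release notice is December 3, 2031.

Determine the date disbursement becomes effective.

May 1, 2032

Adding 20 calendar days to December 3, 2031 gives December 23, 2031, which is the last day of the objection period.
Adding 52 calendar days to December 23, 2031 gives February 13, 2032, which is the last day of the consultation period.
The date disbursement becomes effective: 78 calendar days after February 13, 2032 is May 1, 2032.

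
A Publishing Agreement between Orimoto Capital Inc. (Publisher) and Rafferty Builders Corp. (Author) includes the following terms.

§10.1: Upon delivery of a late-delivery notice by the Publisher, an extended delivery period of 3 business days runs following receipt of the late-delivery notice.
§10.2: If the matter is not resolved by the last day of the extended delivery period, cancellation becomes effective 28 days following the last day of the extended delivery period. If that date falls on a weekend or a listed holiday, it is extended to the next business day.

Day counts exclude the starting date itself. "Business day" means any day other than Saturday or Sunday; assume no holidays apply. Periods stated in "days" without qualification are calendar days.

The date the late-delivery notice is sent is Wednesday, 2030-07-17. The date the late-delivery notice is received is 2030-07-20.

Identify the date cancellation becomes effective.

2030-08-21

The last day of the extended delivery period: 3 business days after Saturday, 2030-07-20, skipping weekends — Jul 22, Jul 23, Jul 24 — lands on Wednesday, 2030-07-24.
Adding 28 calendar days to 2030-07-24 gives 2030-08-21, which is the date cancellation becomes effective. 2030-08-21 is a Wednesday, so no roll-forward applies.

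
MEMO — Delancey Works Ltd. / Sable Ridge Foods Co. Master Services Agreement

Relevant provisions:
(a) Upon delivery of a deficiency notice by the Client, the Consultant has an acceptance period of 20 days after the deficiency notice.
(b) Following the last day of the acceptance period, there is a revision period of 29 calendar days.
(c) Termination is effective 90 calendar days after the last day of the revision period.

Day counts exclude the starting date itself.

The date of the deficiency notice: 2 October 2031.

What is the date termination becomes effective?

18 February 2032

The last day of the acceptance period: 20 calendar days after 2 October 2031 is 22 October 2031.
Adding 29 calendar days to 22 October 2031 gives 20 November 2031, which is the last day of the revision period.
The date termination becomes effective: 90 calendar days after 20 November 2031 is 18 February 2032.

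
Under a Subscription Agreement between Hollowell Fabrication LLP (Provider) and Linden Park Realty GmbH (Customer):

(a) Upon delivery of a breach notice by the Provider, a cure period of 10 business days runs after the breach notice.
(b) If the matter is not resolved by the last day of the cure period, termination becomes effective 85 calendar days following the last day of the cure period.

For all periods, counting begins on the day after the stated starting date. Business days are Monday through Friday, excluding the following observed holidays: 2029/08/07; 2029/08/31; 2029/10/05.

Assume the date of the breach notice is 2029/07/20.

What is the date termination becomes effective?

From Friday, 2029/07/20, 10 business days (Jul 23, Jul 24, Jul 25, Jul 26, Jul 27, Jul 30, Jul 31, Aug 1, Aug 2, Aug 3, skipping weekends) brings us to Friday, 2029/08/03, which is the last day of the cure period.
The date termination becomes effective: 85 calendar days after 2029/08/03 is 2029/10/27.

2029/10/27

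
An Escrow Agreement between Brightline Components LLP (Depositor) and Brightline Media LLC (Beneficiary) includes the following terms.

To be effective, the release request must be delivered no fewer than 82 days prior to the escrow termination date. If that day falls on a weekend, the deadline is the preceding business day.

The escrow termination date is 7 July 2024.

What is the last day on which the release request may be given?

Counting back 82 calendar days from 7 July 2024 gives 16 April 2024. That is a Tuesday, so no adjustment is needed.

16 April 2024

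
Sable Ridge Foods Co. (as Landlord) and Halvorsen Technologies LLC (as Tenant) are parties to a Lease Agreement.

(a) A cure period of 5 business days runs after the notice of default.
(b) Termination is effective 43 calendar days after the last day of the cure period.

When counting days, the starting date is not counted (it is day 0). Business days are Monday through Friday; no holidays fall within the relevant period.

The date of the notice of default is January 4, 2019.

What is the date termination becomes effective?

February 23, 2019

From Friday, January 4, 2019, 5 business days (Jan 7, Jan 8, Jan 9, Jan 10, Jan 11, skipping weekends) brings us to Friday, January 11, 2019, which is the last day of the cure period.
Adding 43 calendar days to January 11, 2019 gives February 23, 2019, which is the date termination becomes effective.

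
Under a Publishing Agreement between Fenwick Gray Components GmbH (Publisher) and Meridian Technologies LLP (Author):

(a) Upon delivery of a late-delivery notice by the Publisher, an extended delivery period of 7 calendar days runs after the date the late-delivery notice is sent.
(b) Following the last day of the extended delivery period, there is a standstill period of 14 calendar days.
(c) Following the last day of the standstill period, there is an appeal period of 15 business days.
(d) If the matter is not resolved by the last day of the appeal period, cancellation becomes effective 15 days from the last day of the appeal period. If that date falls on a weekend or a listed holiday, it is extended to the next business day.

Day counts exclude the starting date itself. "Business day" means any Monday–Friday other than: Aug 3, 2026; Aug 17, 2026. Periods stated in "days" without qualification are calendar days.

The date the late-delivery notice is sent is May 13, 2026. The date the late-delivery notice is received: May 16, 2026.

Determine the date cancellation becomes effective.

Jul 9, 2026

The last day of the extended delivery period: 7 calendar days after May 13, 2026 is May 20, 2026.
Adding 14 calendar days to May 20, 2026 gives Jun 3, 2026, which is the last day of the standstill period.
The last day of the appeal period: 15 business days after Wednesday, Jun 3, 2026, skipping weekends — Jun 4, Jun 5, Jun 8, Jun 9, …, Jun 22, Jun 23, Jun 24 — lands on Wednesday, Jun 24, 2026.
The date cancellation becomes effective: Jun 24, 2026 + 15 days = Jul 9, 2026. Jul 9, 2026 is a Thursday and is not a listed holiday, so no roll-forward applies.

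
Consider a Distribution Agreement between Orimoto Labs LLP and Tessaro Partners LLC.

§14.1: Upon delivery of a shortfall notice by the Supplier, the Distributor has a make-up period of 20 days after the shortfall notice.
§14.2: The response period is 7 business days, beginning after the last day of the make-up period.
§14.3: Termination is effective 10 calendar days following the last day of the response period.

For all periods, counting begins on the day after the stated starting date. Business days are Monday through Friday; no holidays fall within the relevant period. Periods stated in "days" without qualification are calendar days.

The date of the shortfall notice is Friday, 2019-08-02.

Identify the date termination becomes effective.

2019-09-12

The last day of the make-up period: 2019-08-02 + 20 days = 2019-08-22.
The last day of the response period: counting 7 business days from Thursday, 2019-08-22 (Aug 23, Aug 26, Aug 27, Aug 28, Aug 29, Aug 30, Sep 2, skipping weekends) reaches Monday, 2019-09-02.
The date termination becomes effective: 2019-09-02 + 10 days = 2019-09-12.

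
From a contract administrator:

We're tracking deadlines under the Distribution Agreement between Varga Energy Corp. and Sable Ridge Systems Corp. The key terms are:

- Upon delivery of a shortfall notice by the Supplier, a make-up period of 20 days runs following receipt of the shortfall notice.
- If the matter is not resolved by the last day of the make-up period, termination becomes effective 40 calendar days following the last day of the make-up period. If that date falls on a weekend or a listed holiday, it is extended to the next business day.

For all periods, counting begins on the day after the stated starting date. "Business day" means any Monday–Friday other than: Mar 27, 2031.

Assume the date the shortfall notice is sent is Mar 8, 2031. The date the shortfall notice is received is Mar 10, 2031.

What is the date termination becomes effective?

May 9, 2031

The last day of the make-up period: 20 calendar days after Mar 10, 2031 is Mar 30, 2031.
The date termination becomes effective: Mar 30, 2031 + 40 days = May 9, 2031. May 9, 2031 is a Friday and is not a listed holiday, so no roll-forward applies.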